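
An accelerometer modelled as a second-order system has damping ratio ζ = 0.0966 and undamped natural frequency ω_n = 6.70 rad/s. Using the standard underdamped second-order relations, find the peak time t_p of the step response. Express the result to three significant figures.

The damped frequency is ω_d = ω_n√(1−ζ²) = 6.70·√(1−0.00933) = 6.67 rad/s.
Peak time t_p = π/ω_d = π/6.67 = 0.471 s.

t_p ≈ 0.471 s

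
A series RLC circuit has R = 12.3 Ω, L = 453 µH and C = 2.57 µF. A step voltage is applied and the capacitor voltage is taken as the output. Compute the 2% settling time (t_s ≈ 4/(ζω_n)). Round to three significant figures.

For a series RLC circuit (capacitor voltage as output), ω_n = 1/√(LC) = 1/√(453 µH · 2.57 µF) = 29300 rad/s.
ζ = (R/2)·√(C/L) = (12.3/2)·√(2.57 µF/453 µH) = 0.463.
t_s ≈ 4/(ζω_n) = 0.000295 s.

t_s ≈ 0.000295 s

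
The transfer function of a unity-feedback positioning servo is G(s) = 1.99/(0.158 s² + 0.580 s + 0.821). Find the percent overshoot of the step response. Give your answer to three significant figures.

Dividing through by 0.158: denominator becomes s² + 3.671 s + 5.196.
So ω_n = √5.196 = 2.28 rad/s and ζ = 3.671/(2·2.28) = 0.805.
%OS = 100·exp(−πζ/√(1−ζ²)) = 1.40%.

%OS ≈ 1.40%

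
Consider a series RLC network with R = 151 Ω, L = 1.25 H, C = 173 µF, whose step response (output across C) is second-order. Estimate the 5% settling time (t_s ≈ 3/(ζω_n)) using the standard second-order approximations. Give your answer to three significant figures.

For a series RLC circuit (capacitor voltage as output), ω_n = 1/√(LC) = 1/√(1.25 H · 173 µF) = 68.0 rad/s.
ζ = (R/2)·√(C/L) = (151/2)·√(173 µF/1.25 H) = 0.888.
t_s ≈ 3/(ζω_n) = 0.0497 s.

t_s ≈ 0.0497 s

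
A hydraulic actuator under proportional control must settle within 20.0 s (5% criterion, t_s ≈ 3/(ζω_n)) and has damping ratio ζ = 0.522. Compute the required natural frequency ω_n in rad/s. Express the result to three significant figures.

Rearranging t_s ≈ 3/(ζω_n) gives ω_n = 3/(ζ·t_s) = 3/(0.522 × 20.0) = 0.287 rad/s.

ω_n ≈ 0.287 rad/s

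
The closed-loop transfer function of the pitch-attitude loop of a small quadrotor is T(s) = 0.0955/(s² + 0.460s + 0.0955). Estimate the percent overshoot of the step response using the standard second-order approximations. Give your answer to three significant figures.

%OS ≈ 3.02%

ω_n = √0.0955 = 0.309 rad/s; ζ = 0.460/(2·0.309) = 0.744.
Overshoot: exp(−π·0.744/√(1−0.744²)) = 0.0302, i.e. 3.02%.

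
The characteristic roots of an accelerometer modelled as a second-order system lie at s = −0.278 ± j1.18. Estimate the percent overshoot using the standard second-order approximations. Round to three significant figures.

%OS ≈ 47.7%

The poles are at −σ ± jω_d with σ = 0.278 and ω_d = 1.18, so ω_n = √(σ²+ω_d²) = 1.21 rad/s and ζ = σ/ω_n = 0.229.
Overshoot: exp(−π·0.229/√(1−0.229²)) = 0.477, i.e. 47.7%.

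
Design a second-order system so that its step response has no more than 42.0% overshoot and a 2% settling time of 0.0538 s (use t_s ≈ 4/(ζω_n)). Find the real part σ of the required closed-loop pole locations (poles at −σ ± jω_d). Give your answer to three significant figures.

The settling-time spec alone fixes σ = ζω_n = 4/t_s = 4/0.0538 = 74.3.
(Overshoot then fixes ζ = 0.266 and hence ω_d = σ·√(1−ζ²)/ζ = 269 rad/s.)

σ ≈ 74.3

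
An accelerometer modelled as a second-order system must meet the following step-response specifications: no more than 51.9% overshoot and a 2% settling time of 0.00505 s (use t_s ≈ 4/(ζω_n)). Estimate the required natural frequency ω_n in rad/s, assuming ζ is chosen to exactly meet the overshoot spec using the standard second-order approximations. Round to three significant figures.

ζ = −ln(OS)/√(π² + (ln OS)²). With OS = 0.519, ln OS = −0.6559 and ζ = 0.6559/3.209 = 0.204.
From t_s ≈ 4/(ζω_n): ω_n = 4/(ζ·t_s) = 4/(0.204·0.00505) = 3880 rad/s.

ω_n ≈ 3880 rad/s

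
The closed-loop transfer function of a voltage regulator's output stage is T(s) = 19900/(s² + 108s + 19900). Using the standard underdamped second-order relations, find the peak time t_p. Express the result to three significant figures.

Comparing the denominator to s² + 2ζω_n s + ω_n²: ω_n = √19900 = 141 rad/s, and 2ζω_n = 108 so ζ = 108/(2·141) = 0.383.
ω_d = ω_n√(1−ζ²) = 130 rad/s. Then t_p = π/ω_d = 0.0241 s.

t_p ≈ 0.0241 s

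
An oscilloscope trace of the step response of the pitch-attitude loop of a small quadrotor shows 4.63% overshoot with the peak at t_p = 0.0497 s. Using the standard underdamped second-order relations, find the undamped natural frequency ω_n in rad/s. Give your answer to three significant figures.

ω_n ≈ 88.4 rad/s

ζ from %OS: ζ = |ln 0.0463|/√(π²+ln²0.0463) = 0.699.
t_p = π/ω_d ⇒ ω_d = 63.2 rad/s; then ω_n = ω_d/√(1−ζ²) = 88.4 rad/s.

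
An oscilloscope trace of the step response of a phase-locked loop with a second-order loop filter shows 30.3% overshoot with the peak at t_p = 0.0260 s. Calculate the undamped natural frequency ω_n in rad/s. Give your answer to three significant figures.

ω_n ≈ 129 rad/s

The overshoot fixes ζ = −ln(OS)/√(π²+ln²(OS)) = 0.355.
From t_p = π/ω_d, ω_d = π/0.0260 = 121 rad/s, so ω_n = ω_d/√(1−ζ²) = 129 rad/s.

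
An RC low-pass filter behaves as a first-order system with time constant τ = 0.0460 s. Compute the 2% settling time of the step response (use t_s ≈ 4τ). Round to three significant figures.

t_s ≈ 4τ = 0.184 s.

t_s ≈ 0.184 s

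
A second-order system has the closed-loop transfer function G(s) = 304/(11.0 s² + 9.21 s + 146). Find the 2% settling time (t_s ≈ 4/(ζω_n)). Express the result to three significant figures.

t_s ≈ 9.55 s

Dividing through by 11.0: denominator becomes s² + 0.8373 s + 13.27.
So ω_n = √13.27 = 3.64 rad/s and ζ = 0.8373/(2·3.64) = 0.115.
t_s ≈ 4/(ζω_n) = 9.55 s.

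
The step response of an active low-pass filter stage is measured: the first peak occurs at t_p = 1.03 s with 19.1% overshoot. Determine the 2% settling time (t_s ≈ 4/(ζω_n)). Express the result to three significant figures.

t_s ≈ 2.49 s

ζ from %OS: ζ = |ln 0.191|/√(π²+ln²0.191) = 0.466.
From t_p = π/ω_d, ω_d = π/1.03 = 3.05 rad/s, so ω_n = ω_d/√(1−ζ²) = 3.45 rad/s.
t_s ≈ 4/(ζω_n) = 4/(0.466·3.45) = 2.49 s.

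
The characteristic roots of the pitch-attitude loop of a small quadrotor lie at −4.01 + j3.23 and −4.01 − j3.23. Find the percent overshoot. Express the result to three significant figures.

The poles are at −σ ± jω_d with σ = 4.01 and ω_d = 3.23, so ω_n = √(σ²+ω_d²) = 5.15 rad/s and ζ = σ/ω_n = 0.779.
Overshoot: exp(−π·0.779/√(1−0.779²)) = 0.0202, i.e. 2.02%.

%OS ≈ 2.02%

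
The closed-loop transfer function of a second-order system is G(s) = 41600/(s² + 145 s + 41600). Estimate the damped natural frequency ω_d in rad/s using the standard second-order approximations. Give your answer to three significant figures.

Comparing the denominator to s² + 2ζω_n s + ω_n²: ω_n = √41600 = 204 rad/s, and 2ζω_n = 145 so ζ = 145/(2·204) = 0.355.
ω_d = ω_n√(1−ζ²) = 191 rad/s.

ω_d ≈ 191 rad/s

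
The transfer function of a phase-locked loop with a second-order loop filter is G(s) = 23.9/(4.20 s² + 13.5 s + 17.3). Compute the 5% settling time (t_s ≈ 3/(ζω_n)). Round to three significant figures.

t_s ≈ 1.87 s

Dividing through by 4.20: denominator becomes s² + 3.214 s + 4.119.
So ω_n = √4.119 = 2.03 rad/s and ζ = 3.214/(2·2.03) = 0.792.
t_s ≈ 3/(ζω_n) = 1.87 s.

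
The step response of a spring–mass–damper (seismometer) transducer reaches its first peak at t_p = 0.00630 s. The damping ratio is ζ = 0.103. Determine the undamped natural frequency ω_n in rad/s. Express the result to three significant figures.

ω_n ≈ 501 rad/s

Peak time t_p = π/ω_d, so ω_d = π/t_p = π/0.00630 = 499 rad/s.
ω_n = ω_d/√(1−ζ²) = 499/√0.989 = 501 rad/s.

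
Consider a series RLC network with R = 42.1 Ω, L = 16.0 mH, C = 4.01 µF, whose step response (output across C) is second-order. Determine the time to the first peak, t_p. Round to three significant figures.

For a series RLC circuit (capacitor voltage as output), ω_n = 1/√(LC) = 1/√(16.0 mH · 4.01 µF) = 3950 rad/s.
ζ = (R/2)·√(C/L) = (42.1/2)·√(4.01 µF/16.0 mH) = 0.333.
The damped frequency ω_d = ω_n√(1−ζ²) = 3720 rad/s. t_p = π/ω_d = 0.000844 s.

t_p ≈ 0.000844 s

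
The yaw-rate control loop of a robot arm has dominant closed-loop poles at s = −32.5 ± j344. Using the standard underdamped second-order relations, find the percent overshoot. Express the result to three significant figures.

%OS ≈ 74.3%

|pole| = ω_n = √(32.5² + 344²) = 346 rad/s; ζ = cos θ = σ/ω_n = 0.0941.
%OS = 100 e^{−πζ/√(1−ζ²)} with ζ = 0.0941 gives 74.3%.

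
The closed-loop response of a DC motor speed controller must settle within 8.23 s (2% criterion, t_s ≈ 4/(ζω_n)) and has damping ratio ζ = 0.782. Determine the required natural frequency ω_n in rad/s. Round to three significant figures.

ω_n ≈ 0.622 rad/s

Rearranging t_s ≈ 4/(ζω_n) gives ω_n = 4/(ζ·t_s) = 4/(0.782 × 8.23) = 0.622 rad/s.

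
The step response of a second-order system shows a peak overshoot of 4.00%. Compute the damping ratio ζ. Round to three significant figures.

ζ ≈ 0.716

ζ = −ln(OS)/√(π² + (ln OS)²). With OS = 0.0400, ln OS = −3.219 and ζ = 3.219/4.498 = 0.716.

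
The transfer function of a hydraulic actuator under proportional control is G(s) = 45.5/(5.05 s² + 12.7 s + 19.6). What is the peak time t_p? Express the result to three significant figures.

Dividing through by 5.05: denominator becomes s² + 2.515 s + 3.881.
So ω_n = √3.881 = 1.97 rad/s and ζ = 2.515/(2·1.97) = 0.638.
ω_d = 1.97·√(1 − 0.638²) = 1.52 rad/s. t_p = π/ω_d = 2.07 s.

t_p ≈ 2.07 s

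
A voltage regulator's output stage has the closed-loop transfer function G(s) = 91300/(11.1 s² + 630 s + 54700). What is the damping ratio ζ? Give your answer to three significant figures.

ζ ≈ 0.404

Dividing through by 11.1: denominator becomes s² + 56.76 s + 4928.
So ω_n = √4928 = 70.2 rad/s and ζ = 56.76/(2·70.2) = 0.404.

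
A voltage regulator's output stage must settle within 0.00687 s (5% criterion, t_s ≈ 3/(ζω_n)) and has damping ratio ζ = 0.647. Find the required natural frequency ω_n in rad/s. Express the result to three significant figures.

Rearranging t_s ≈ 3/(ζω_n) gives ω_n = 3/(ζ·t_s) = 3/(0.647 × 0.00687) = 675 rad/s.

ω_n ≈ 675 rad/s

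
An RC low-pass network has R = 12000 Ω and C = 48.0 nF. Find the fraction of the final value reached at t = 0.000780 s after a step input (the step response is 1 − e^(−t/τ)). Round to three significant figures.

y/y_∞ ≈ 0.742

τ = RC = 12000 × 48.0 nF = 0.000576 s.
y(t)/y_∞ = 1 − e^(−t/τ) = 1 − e^(−0.000780/0.000576) = 1 − e^(−1.35) = 0.742.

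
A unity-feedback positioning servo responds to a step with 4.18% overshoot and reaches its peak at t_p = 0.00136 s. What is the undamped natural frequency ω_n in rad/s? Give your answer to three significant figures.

ω_n ≈ 3280 rad/s

ζ from %OS: ζ = |ln 0.0418|/√(π²+ln²0.0418) = 0.711.
From t_p = π/ω_d, ω_d = π/0.00136 = 2310 rad/s, so ω_n = ω_d/√(1−ζ²) = 3280 rad/s.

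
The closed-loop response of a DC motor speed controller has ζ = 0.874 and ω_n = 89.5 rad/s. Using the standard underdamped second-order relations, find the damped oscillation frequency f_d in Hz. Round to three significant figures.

f_d ≈ 6.92 Hz

ω_d = ω_n√(1−ζ²) = 89.5·√0.236 = 43.5 rad/s.
f_d = ω_d/(2π) = 6.92 Hz.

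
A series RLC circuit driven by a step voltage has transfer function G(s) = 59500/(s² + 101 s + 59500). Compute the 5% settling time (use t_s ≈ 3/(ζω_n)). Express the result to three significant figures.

t_s ≈ 0.0594 s

Comparing the denominator to s² + 2ζω_n s + ω_n²: ω_n = √59500 = 244 rad/s, and 2ζω_n = 101 so ζ = 101/(2·244) = 0.207.
t_s ≈ 3/(ζω_n) = 3/(0.207·244) = 0.0594 s.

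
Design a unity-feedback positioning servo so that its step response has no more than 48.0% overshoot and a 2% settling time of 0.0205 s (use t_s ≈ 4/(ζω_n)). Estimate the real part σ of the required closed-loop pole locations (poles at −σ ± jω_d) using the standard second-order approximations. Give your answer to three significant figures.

The settling-time spec alone fixes σ = ζω_n = 4/t_s = 4/0.0205 = 195.
(Overshoot then fixes ζ = 0.228 and hence ω_d = σ·√(1−ζ²)/ζ = 835 rad/s.)

σ ≈ 195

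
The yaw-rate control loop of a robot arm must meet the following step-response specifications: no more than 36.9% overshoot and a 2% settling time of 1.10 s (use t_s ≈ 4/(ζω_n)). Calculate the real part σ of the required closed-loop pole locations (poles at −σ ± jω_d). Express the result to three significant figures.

The settling-time spec alone fixes σ = ζω_n = 4/t_s = 4/1.10 = 3.64.
(Overshoot then fixes ζ = 0.302 and hence ω_d = σ·√(1−ζ²)/ζ = 11.5 rad/s.)

σ ≈ 3.64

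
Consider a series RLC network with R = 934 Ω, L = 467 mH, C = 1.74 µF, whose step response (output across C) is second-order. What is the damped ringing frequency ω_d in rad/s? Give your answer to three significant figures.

ω_d ≈ 480 rad/s

For a series RLC circuit (capacitor voltage as output), ω_n = 1/√(LC) = 1/√(467 mH · 1.74 µF) = 1110 rad/s.
ζ = (R/2)·√(C/L) = (934/2)·√(1.74 µF/467 mH) = 0.901.
ω_d = 1110·√(1 − 0.901²) = 480 rad/s.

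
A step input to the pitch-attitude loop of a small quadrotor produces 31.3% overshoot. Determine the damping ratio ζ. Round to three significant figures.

ζ ≈ 0.347

Inverting the overshoot relation: ζ = |ln 0.313|/√(π² + ln²0.313) = 0.347.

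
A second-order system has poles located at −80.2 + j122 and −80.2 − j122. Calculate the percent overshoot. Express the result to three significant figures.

%OS ≈ 12.7%

|pole| = ω_n = √(80.2² + 122²) = 146 rad/s; ζ = cos θ = σ/ω_n = 0.549.
%OS = 100 e^{−πζ/√(1−ζ²)} with ζ = 0.549 gives 12.7%.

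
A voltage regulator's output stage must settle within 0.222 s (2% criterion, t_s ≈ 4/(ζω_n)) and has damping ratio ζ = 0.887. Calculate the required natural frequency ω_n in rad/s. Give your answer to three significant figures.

ω_n ≈ 20.3 rad/s

Rearranging t_s ≈ 4/(ζω_n) gives ω_n = 4/(ζ·t_s) = 4/(0.887 × 0.222) = 20.3 rad/s.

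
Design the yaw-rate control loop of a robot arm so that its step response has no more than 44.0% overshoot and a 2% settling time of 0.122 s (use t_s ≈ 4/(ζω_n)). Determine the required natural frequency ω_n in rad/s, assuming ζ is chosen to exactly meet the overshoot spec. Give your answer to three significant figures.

From %OS = 100·exp(−πζ/√(1−ζ²)), invert to get ζ = −ln(OS)/√(π² + ln²(OS)) with OS = 0.440.
−ln 0.440 = 0.8210, so ζ = 0.8210/√(π² + 0.6740) = 0.253.
Then ω_n = 4/(ζ t_s) = 4/(0.253 × 0.122) = 130 rad/s.

ω_n ≈ 130 rad/s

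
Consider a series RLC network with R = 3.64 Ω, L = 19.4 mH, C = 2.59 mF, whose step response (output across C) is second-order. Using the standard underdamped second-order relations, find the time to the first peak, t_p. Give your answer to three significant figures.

t_p ≈ 0.0298 s

For a series RLC circuit (capacitor voltage as output), ω_n = 1/√(LC) = 1/√(19.4 mH · 2.59 mF) = 141 rad/s.
ζ = (R/2)·√(C/L) = (3.64/2)·√(2.59 mF/19.4 mH) = 0.665.
ω_d = ω_n√(1−ζ²) = 105 rad/s. t_p = π/ω_d = 0.0298 s.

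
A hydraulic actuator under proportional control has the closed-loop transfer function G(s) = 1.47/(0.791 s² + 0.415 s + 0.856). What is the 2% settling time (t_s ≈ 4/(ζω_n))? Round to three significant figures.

Dividing through by 0.791: denominator becomes s² + 0.5247 s + 1.082.
So ω_n = √1.082 = 1.04 rad/s and ζ = 0.5247/(2·1.04) = 0.252.
t_s ≈ 4/(ζω_n) = 15.2 s.

t_s ≈ 15.2 s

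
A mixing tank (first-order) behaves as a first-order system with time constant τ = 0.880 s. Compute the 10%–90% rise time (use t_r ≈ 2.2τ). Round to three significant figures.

t_r ≈ 2.2τ = 1.94 s.

t_r ≈ 1.94 s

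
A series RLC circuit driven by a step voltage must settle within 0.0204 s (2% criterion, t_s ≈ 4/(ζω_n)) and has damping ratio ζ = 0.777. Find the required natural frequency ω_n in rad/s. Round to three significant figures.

ω_n ≈ 252 rad/s

Rearranging t_s ≈ 4/(ζω_n) gives ω_n = 4/(ζ·t_s) = 4/(0.777 × 0.0204) = 252 rad/s.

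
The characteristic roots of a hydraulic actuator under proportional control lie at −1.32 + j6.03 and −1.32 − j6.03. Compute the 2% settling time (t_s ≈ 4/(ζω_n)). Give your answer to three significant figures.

For poles at −σ ± jω_d, ζω_n = σ = 1.32, so t_s ≈ 4/σ = 3.03 s.

t_s ≈ 3.03 s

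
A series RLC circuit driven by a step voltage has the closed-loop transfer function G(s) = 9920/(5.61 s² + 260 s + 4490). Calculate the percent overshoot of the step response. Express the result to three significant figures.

Dividing through by 5.61: denominator becomes s² + 46.35 s + 800.4.
So ω_n = √800.4 = 28.3 rad/s and ζ = 46.35/(2·28.3) = 0.819.
%OS = 100 e^{−πζ/√(1−ζ²)} with ζ = 0.819 gives 1.13%.

%OS ≈ 1.13%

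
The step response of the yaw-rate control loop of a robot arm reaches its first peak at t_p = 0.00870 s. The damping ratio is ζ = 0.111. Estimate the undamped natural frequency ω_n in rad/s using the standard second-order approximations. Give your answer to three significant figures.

ω_n ≈ 363 rad/s

Peak time t_p = π/ω_d, so ω_d = π/t_p = π/0.00870 = 361 rad/s.
ω_n = ω_d/√(1−ζ²) = 361/√0.988 = 363 rad/s.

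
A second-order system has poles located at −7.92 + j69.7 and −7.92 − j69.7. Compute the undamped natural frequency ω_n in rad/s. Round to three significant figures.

ω_n ≈ 70.1 rad/s

The poles are at −σ ± jω_d with σ = 7.92 and ω_d = 69.7, so ω_n = √(σ²+ω_d²) = 70.1 rad/s and ζ = σ/ω_n = 0.113.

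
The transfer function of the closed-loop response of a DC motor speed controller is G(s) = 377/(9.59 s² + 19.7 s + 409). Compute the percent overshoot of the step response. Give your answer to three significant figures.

Dividing through by 9.59: denominator becomes s² + 2.054 s + 42.65.
So ω_n = √42.65 = 6.53 rad/s and ζ = 2.054/(2·6.53) = 0.157.
Overshoot: exp(−π·0.157/√(1−0.157²)) = 0.606, i.e. 60.6%.

%OS ≈ 60.6%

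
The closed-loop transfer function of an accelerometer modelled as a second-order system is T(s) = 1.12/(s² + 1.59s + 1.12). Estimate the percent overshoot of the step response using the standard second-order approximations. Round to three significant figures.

%OS ≈ 2.80%

Comparing the denominator to s² + 2ζω_n s + ω_n²: ω_n = √1.12 = 1.06 rad/s, and 2ζω_n = 1.59 so ζ = 1.59/(2·1.06) = 0.751.
%OS = 100·exp(−πζ/√(1−ζ²)) = 2.80%.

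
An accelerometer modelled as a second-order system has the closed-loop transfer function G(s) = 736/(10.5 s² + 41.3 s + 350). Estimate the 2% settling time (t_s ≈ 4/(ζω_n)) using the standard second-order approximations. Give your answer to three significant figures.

t_s ≈ 2.03 s

Dividing through by 10.5: denominator becomes s² + 3.933 s + 33.33.
So ω_n = √33.33 = 5.77 rad/s and ζ = 3.933/(2·5.77) = 0.341.
t_s ≈ 4/(ζω_n) = 2.03 s.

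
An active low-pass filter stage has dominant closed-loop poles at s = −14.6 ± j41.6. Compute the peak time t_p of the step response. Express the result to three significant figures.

t_p = π/ω_d with ω_d = 41.6 (the imaginary part), so t_p = 0.0755 s.

t_p ≈ 0.0755 s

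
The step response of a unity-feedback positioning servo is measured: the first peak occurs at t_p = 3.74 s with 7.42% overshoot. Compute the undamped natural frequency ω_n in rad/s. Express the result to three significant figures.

ζ from %OS: ζ = |ln 0.0742|/√(π²+ln²0.0742) = 0.638.
From t_p = π/ω_d, ω_d = π/3.74 = 0.840 rad/s, so ω_n = ω_d/√(1−ζ²) = 1.09 rad/s.

ω_n ≈ 1.09 rad/s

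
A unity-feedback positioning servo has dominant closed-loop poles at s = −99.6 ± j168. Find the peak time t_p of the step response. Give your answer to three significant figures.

t_p ≈ 0.0187 s

t_p = π/ω_d with ω_d = 168 (the imaginary part), so t_p = 0.0187 s.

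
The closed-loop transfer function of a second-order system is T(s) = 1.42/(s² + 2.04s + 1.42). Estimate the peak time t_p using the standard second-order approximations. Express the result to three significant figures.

Comparing the denominator to s² + 2ζω_n s + ω_n²: ω_n = √1.42 = 1.19 rad/s, and 2ζω_n = 2.04 so ζ = 2.04/(2·1.19) = 0.856.
The damped frequency ω_d = ω_n√(1−ζ²) = 0.616 rad/s. Then t_p = π/ω_d = 5.10 s.

t_p ≈ 5.10 s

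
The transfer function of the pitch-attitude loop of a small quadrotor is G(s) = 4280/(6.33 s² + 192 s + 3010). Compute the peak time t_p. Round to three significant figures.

t_p ≈ 0.201 s

Dividing through by 6.33: denominator becomes s² + 30.33 s + 475.5.
So ω_n = √475.5 = 21.8 rad/s and ζ = 30.33/(2·21.8) = 0.695.
The damped frequency ω_d = ω_n√(1−ζ²) = 15.7 rad/s. t_p = π/ω_d = 0.201 s.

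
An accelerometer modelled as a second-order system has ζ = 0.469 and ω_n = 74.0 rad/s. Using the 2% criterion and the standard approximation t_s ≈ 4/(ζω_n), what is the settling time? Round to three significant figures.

t_s ≈ 4/(ζω_n) = 4/(0.469 × 74.0) = 0.115 s.

t_s ≈ 0.115 s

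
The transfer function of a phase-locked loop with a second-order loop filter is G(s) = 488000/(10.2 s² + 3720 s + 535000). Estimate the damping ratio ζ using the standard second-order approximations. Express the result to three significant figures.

Dividing through by 10.2: denominator becomes s² + 364.7 s + 52450.
So ω_n = √52450 = 229 rad/s and ζ = 364.7/(2·229) = 0.796.

ζ ≈ 0.796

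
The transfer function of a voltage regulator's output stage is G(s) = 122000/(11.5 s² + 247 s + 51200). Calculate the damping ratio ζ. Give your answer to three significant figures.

Dividing through by 11.5: denominator becomes s² + 21.48 s + 4452.
So ω_n = √4452 = 66.7 rad/s and ζ = 21.48/(2·66.7) = 0.161.

ζ ≈ 0.161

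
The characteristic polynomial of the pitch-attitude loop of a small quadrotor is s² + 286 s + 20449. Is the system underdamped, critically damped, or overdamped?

critically damped

a² − 4b = 286² − 4·20449 = 0 (repeated real root); the system is critically damped.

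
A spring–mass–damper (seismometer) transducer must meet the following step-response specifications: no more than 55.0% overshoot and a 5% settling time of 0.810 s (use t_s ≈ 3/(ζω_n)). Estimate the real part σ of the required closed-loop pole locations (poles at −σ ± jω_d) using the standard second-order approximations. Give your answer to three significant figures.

σ ≈ 3.70

The settling-time spec alone fixes σ = ζω_n = 3/t_s = 3/0.810 = 3.70.
(Overshoot then fixes ζ = 0.187 and hence ω_d = σ·√(1−ζ²)/ζ = 19.5 rad/s.)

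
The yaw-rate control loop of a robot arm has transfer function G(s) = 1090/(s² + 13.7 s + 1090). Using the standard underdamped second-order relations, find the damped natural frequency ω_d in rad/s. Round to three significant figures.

Matching coefficients with s² + 2ζω_n s + ω_n² gives ω_n² = 1090 ⇒ ω_n = 33.0 rad/s, and ζ = 13.7/(2ω_n) = 0.207.
ω_d = 33.0·√(1 − 0.207²) = 32.3 rad/s.

ω_d ≈ 32.3 rad/s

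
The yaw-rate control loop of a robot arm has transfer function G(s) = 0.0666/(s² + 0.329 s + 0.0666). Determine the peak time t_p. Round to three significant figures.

t_p ≈ 15.8 s

Comparing the denominator to s² + 2ζω_n s + ω_n²: ω_n = √0.0666 = 0.258 rad/s, and 2ζω_n = 0.329 so ζ = 0.329/(2·0.258) = 0.637.
ω_d = 0.258·√(1 − 0.637²) = 0.199 rad/s. Then t_p = π/ω_d = 15.8 s.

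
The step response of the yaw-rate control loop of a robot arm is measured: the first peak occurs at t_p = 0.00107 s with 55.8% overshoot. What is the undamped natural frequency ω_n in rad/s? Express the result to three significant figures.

From the overshoot, ζ = −ln(OS)/√(π²+ln²(OS)) = 0.183.
From t_p = π/ω_d, ω_d = π/0.00107 = 2940 rad/s, so ω_n = ω_d/√(1−ζ²) = 2990 rad/s.

ω_n ≈ 2990 rad/s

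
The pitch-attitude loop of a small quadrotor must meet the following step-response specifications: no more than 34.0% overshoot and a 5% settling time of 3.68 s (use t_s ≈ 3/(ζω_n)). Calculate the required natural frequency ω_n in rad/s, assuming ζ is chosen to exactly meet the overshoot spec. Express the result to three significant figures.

From %OS = 100·exp(−πζ/√(1−ζ²)), invert to get ζ = −ln(OS)/√(π² + ln²(OS)) with OS = 0.340.
−ln 0.340 = 1.079, so ζ = 1.079/√(π² + 1.164) = 0.325.
From t_s ≈ 3/(ζω_n): ω_n = 3/(ζ·t_s) = 3/(0.325·3.68) = 2.51 rad/s.

ω_n ≈ 2.51 rad/s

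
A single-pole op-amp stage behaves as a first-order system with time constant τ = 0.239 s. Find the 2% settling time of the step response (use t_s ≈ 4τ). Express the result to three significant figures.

t_s ≈ 4τ = 0.956 s.

t_s ≈ 0.956 s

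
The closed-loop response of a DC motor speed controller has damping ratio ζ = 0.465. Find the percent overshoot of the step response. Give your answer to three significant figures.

For an underdamped second-order system, %OS = 100·exp(−πζ/√(1−ζ²)).
πζ/√(1−ζ²) = π·0.465/√(1−0.216) = 1.650, so %OS = 100·e^(−1.650) = 19.2%.

%OS ≈ 19.2%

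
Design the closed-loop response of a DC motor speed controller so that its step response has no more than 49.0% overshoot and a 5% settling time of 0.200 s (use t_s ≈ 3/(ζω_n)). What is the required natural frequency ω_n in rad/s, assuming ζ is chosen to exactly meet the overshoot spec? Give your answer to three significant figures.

From %OS = 100·exp(−πζ/√(1−ζ²)), invert to get ζ = −ln(OS)/√(π² + ln²(OS)) with OS = 0.490.
−ln 0.490 = 0.7133, so ζ = 0.7133/√(π² + 0.5089) = 0.221.
From t_s ≈ 3/(ζω_n): ω_n = 3/(ζ·t_s) = 3/(0.221·0.200) = 67.7 rad/s.

ω_n ≈ 67.7 rad/s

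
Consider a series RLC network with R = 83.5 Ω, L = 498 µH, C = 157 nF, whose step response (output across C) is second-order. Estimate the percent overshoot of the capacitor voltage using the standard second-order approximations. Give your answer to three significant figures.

%OS ≈ 3.11%

For a series RLC circuit (capacitor voltage as output), ω_n = 1/√(LC) = 1/√(498 µH · 157 nF) = 113000 rad/s.
ζ = (R/2)·√(C/L) = (83.5/2)·√(157 nF/498 µH) = 0.741.
Overshoot: exp(−π·0.741/√(1−0.741²)) = 0.0311, i.e. 3.11%.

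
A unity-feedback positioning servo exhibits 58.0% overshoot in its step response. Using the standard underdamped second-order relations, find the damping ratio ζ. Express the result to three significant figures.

ζ ≈ 0.171

Inverting the overshoot relation: ζ = |ln 0.580|/√(π² + ln²0.580) = 0.171.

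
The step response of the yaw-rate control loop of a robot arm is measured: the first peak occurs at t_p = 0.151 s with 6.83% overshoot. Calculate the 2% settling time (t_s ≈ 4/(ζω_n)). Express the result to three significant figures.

t_s ≈ 0.225 s

The overshoot fixes ζ = −ln(OS)/√(π²+ln²(OS)) = 0.650.
From t_p = π/ω_d, ω_d = π/0.151 = 20.8 rad/s, so ω_n = ω_d/√(1−ζ²) = 27.4 rad/s.
t_s ≈ 4/(ζω_n) = 4/(0.650·27.4) = 0.225 s.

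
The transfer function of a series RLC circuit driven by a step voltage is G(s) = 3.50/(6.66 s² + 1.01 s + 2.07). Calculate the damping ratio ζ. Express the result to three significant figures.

ζ ≈ 0.136

Dividing through by 6.66: denominator becomes s² + 0.1517 s + 0.3108.
So ω_n = √0.3108 = 0.558 rad/s and ζ = 0.1517/(2·0.558) = 0.136.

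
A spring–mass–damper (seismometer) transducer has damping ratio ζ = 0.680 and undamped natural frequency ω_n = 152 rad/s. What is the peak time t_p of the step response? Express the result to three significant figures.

The damped frequency is ω_d = ω_n√(1−ζ²) = 152·√(1−0.462) = 111 rad/s.
Peak time t_p = π/ω_d = π/111 = 0.0282 s.

t_p ≈ 0.0282 s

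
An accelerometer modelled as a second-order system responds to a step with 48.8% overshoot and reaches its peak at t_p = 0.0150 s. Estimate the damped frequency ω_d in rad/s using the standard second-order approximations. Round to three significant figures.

t_p = π/ω_d, so ω_d = π/0.0150 = 209 rad/s.

ω_d ≈ 209 rad/s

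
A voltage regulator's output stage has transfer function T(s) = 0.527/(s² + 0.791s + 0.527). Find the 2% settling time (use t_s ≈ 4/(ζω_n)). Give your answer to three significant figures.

ω_n = √0.527 = 0.726 rad/s; ζ = 0.791/(2·0.726) = 0.545.
t_s ≈ 4/(ζω_n) = 4/(0.545·0.726) = 10.1 s.

t_s ≈ 10.1 s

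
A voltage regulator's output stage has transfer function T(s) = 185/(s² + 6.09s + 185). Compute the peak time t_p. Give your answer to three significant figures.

t_p ≈ 0.237 s

Comparing the denominator to s² + 2ζω_n s + ω_n²: ω_n = √185 = 13.6 rad/s, and 2ζω_n = 6.09 so ζ = 6.09/(2·13.6) = 0.224.
ω_d = 13.6·√(1 − 0.224²) = 13.3 rad/s. Then t_p = π/ω_d = 0.237 s.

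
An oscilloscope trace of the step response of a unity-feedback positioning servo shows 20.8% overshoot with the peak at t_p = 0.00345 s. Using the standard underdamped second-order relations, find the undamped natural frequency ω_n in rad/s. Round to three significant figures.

ζ from %OS: ζ = |ln 0.208|/√(π²+ln²0.208) = 0.447.
From t_p = π/ω_d, ω_d = π/0.00345 = 911 rad/s, so ω_n = ω_d/√(1−ζ²) = 1020 rad/s.

ω_n ≈ 1020 rad/s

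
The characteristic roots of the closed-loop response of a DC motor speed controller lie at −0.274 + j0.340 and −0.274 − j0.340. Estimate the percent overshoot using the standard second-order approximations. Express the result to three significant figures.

The poles are at −σ ± jω_d with σ = 0.274 and ω_d = 0.340, so ω_n = √(σ²+ω_d²) = 0.437 rad/s and ζ = σ/ω_n = 0.627.
%OS = 100·exp(−πζ/√(1−ζ²)) = 7.95%.

%OS ≈ 7.95%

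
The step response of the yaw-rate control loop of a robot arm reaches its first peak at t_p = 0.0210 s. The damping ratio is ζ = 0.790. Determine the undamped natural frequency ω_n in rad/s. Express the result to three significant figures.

Peak time t_p = π/ω_d, so ω_d = π/t_p = π/0.0210 = 150 rad/s.
ω_n = ω_d/√(1−ζ²) = 150/√0.376 = 244 rad/s.

ω_n ≈ 244 rad/s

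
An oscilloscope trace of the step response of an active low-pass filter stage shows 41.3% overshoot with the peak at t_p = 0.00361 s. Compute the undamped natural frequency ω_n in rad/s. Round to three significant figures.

From the overshoot, ζ = −ln(OS)/√(π²+ln²(OS)) = 0.271.
From t_p = π/ω_d, ω_d = π/0.00361 = 870 rad/s, so ω_n = ω_d/√(1−ζ²) = 904 rad/s.

ω_n ≈ 904 rad/s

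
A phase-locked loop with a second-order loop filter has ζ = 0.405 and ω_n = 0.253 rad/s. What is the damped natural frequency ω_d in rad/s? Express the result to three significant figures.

ω_d ≈ 0.231 rad/s

ω_d = ω_n√(1−ζ²) = 0.253·√0.836 = 0.231 rad/s.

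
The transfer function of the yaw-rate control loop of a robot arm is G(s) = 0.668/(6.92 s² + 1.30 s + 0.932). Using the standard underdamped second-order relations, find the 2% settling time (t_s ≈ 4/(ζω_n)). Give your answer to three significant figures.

t_s ≈ 42.6 s

Dividing through by 6.92: denominator becomes s² + 0.1879 s + 0.1347.
So ω_n = √0.1347 = 0.367 rad/s and ζ = 0.1879/(2·0.367) = 0.256.
t_s ≈ 4/(ζω_n) = 42.6 s.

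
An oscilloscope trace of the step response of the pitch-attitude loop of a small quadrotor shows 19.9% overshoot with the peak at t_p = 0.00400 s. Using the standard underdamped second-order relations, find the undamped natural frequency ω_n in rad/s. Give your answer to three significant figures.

The overshoot fixes ζ = −ln(OS)/√(π²+ln²(OS)) = 0.457.
t_p = π/ω_d ⇒ ω_d = 785 rad/s; then ω_n = ω_d/√(1−ζ²) = 883 rad/s.

ω_n ≈ 883 rad/s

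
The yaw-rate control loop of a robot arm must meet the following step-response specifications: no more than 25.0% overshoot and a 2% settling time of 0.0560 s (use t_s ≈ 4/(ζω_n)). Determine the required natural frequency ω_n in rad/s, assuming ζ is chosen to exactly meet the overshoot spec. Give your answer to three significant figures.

ω_n ≈ 177 rad/s

Inverting the overshoot relation: ζ = |ln 0.250|/√(π² + ln²0.250) = 0.404.
Then ω_n = 4/(ζ t_s) = 4/(0.404 × 0.0560) = 177 rad/s.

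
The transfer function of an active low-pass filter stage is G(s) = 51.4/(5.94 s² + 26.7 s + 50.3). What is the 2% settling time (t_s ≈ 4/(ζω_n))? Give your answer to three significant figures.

t_s ≈ 1.78 s

Dividing through by 5.94: denominator becomes s² + 4.495 s + 8.468.
So ω_n = √8.468 = 2.91 rad/s and ζ = 4.495/(2·2.91) = 0.772.
t_s ≈ 4/(ζω_n) = 1.78 s.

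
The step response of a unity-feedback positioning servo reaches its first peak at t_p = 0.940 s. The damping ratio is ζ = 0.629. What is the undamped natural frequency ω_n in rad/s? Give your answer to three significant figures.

Peak time t_p = π/ω_d, so ω_d = π/t_p = π/0.940 = 3.34 rad/s.
ω_n = ω_d/√(1−ζ²) = 3.34/√0.604 = 4.30 rad/s.

ω_n ≈ 4.30 rad/s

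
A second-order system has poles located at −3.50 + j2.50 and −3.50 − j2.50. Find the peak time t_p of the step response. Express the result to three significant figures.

t_p ≈ 1.26 s

t_p = π/ω_d with ω_d = 2.50 (the imaginary part), so t_p = 1.26 s.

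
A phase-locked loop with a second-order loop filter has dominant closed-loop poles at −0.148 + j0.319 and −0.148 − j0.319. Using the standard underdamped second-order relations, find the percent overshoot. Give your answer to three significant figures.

%OS ≈ 23.3%

The poles are at −σ ± jω_d with σ = 0.148 and ω_d = 0.319, so ω_n = √(σ²+ω_d²) = 0.352 rad/s and ζ = σ/ω_n = 0.421.
%OS = 100 e^{−πζ/√(1−ζ²)} with ζ = 0.421 gives 23.3%.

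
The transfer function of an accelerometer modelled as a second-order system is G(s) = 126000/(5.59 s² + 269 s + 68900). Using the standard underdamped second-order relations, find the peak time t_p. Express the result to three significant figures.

t_p ≈ 0.0290 s

Dividing through by 5.59: denominator becomes s² + 48.12 s + 12330.
So ω_n = √12330 = 111 rad/s and ζ = 48.12/(2·111) = 0.217.
ω_d = 111·√(1 − 0.217²) = 108 rad/s. t_p = π/ω_d = 0.0290 s.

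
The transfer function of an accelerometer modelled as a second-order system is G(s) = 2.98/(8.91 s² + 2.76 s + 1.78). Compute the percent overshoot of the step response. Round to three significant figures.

Dividing through by 8.91: denominator becomes s² + 0.3098 s + 0.1998.
So ω_n = √0.1998 = 0.447 rad/s and ζ = 0.3098/(2·0.447) = 0.347.
%OS = 100 e^{−πζ/√(1−ζ²)} with ζ = 0.347 gives 31.3%.

%OS ≈ 31.3%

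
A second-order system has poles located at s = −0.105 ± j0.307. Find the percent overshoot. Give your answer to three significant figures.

%OS ≈ 34.1%

The poles are at −σ ± jω_d with σ = 0.105 and ω_d = 0.307, so ω_n = √(σ²+ω_d²) = 0.324 rad/s and ζ = σ/ω_n = 0.324.
%OS = 100·exp(−πζ/√(1−ζ²)) = 34.1%.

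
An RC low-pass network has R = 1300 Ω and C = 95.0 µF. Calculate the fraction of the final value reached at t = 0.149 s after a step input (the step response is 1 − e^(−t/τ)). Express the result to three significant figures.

y/y_∞ ≈ 0.701

τ = RC = 1300 × 95.0 µF = 0.124 s.
y(t)/y_∞ = 1 − e^(−t/τ) = 1 − e^(−0.149/0.124) = 1 − e^(−1.21) = 0.701.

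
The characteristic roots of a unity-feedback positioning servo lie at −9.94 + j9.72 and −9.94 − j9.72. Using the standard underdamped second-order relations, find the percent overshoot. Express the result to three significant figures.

With σ = 9.94, ω_d = 9.72: ω_n = √(σ²+ω_d²) = 13.9 rad/s, ζ = σ/ω_n = 0.715.
%OS = 100 e^{−πζ/√(1−ζ²)} with ζ = 0.715 gives 4.02%.

%OS ≈ 4.02%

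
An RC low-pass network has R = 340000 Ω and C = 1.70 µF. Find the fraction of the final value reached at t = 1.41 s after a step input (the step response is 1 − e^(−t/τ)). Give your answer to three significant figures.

τ = RC = 340000 × 1.70 µF = 0.578 s.
y(t)/y_∞ = 1 − e^(−t/τ) = 1 − e^(−1.41/0.578) = 1 − e^(−2.44) = 0.913.

y/y_∞ ≈ 0.913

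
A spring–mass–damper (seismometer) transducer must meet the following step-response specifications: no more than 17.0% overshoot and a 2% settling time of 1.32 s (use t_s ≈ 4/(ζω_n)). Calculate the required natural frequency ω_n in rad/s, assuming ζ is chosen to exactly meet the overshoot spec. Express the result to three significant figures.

From %OS = 100·exp(−πζ/√(1−ζ²)), invert to get ζ = −ln(OS)/√(π² + ln²(OS)) with OS = 0.170.
−ln 0.170 = 1.772, so ζ = 1.772/√(π² + 3.140) = 0.491.
Then ω_n = 4/(ζ t_s) = 4/(0.491 × 1.32) = 6.17 rad/s.

ω_n ≈ 6.17 rad/s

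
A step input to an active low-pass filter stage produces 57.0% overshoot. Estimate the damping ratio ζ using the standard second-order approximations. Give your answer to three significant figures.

ζ ≈ 0.176

Inverting the overshoot relation: ζ = |ln 0.570|/√(π² + ln²0.570) = 0.176.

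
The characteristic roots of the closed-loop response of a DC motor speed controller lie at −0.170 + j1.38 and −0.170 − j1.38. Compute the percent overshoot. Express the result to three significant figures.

The poles are at −σ ± jω_d with σ = 0.170 and ω_d = 1.38, so ω_n = √(σ²+ω_d²) = 1.39 rad/s and ζ = σ/ω_n = 0.122.
%OS = 100·exp(−πζ/√(1−ζ²)) = 67.9%.

%OS ≈ 67.9%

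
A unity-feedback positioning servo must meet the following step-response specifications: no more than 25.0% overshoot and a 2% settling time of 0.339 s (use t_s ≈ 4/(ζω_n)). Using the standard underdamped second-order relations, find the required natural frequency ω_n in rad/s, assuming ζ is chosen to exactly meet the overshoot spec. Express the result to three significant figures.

ζ = −ln(OS)/√(π² + (ln OS)²). With OS = 0.250, ln OS = −1.386 and ζ = 1.386/3.434 = 0.404.
Then ω_n = 4/(ζ t_s) = 4/(0.404 × 0.339) = 29.2 rad/s.

ω_n ≈ 29.2 rad/s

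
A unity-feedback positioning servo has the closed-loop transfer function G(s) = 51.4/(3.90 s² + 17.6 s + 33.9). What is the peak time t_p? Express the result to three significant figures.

Dividing through by 3.90: denominator becomes s² + 4.513 s + 8.692.
So ω_n = √8.692 = 2.95 rad/s and ζ = 4.513/(2·2.95) = 0.765.
ω_d = 2.95·√(1 − 0.765²) = 1.90 rad/s. t_p = π/ω_d = 1.66 s.

t_p ≈ 1.66 s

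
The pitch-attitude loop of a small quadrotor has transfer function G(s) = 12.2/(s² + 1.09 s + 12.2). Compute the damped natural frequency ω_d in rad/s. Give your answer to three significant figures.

Comparing the denominator to s² + 2ζω_n s + ω_n²: ω_n = √12.2 = 3.49 rad/s, and 2ζω_n = 1.09 so ζ = 1.09/(2·3.49) = 0.156.
ω_d = ω_n√(1−ζ²) = 3.45 rad/s.

ω_d ≈ 3.45 rad/s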